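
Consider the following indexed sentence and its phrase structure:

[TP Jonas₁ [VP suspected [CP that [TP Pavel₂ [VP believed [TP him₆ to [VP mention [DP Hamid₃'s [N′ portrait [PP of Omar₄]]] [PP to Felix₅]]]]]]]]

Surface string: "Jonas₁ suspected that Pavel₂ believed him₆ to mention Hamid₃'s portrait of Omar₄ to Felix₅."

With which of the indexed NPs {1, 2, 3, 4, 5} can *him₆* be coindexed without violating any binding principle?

*him* is a pronoun, so Principle B applies: it must be free in its binding domain.
Binding domain of *him₆*: the embedded TP, whose subject is Pavel₂.
*Jonas₁* c-commands the pronoun but from outside its binding domain, and is not c-commanded by it → coindexation permitted.
*Pavel₂* c-commands the pronoun within its binding domain → coindexation would violate Principle B.
*Hamid₃*: the pronoun c-commands this R-expression → coindexation would violate Principle C on *Hamid₃*.
*Omar₄*: the pronoun c-commands this R-expression → coindexation would violate Principle C on *Omar₄*.
*Felix₅*: the pronoun c-commands this R-expression → coindexation would violate Principle C on *Felix₅*.

{1}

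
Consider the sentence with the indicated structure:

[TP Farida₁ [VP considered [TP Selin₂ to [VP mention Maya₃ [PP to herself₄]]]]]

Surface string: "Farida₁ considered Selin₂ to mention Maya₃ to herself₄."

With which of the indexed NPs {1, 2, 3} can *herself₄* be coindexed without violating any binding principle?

{2, 3}

*herself* is an anaphor, so Principle A applies: it must be bound in its binding domain.
Binding domain of *herself₄*: the embedded TP, whose subject is Selin₂.
*Farida₁* c-commands the anaphor but is outside its binding domain → cannot satisfy Principle A.
*Selin₂* c-commands the anaphor within its binding domain → licit binder.
*Maya₃* c-commands the anaphor within its binding domain → licit binder.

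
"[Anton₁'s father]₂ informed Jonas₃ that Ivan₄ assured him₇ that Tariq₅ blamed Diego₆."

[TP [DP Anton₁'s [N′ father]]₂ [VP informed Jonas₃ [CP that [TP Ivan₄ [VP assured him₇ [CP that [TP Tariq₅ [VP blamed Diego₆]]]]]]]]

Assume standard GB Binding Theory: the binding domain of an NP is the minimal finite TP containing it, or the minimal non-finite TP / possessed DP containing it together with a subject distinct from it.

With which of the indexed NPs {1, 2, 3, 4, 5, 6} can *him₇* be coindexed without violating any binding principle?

*him* is a pronoun, so Principle B applies: it must be free in its binding domain.
Binding domain of *him₇*: the embedded TP, whose subject is Ivan₄.
*Anton₁* and the pronoun do not c-command one another → neither Principle B nor Principle C is at stake; coindexation permitted.
*[Anton₁'s father]₂* c-commands the pronoun but from outside its binding domain, and is not c-commanded by it → coindexation permitted.
*Jonas₃* c-commands the pronoun but from outside its binding domain, and is not c-commanded by it → coindexation permitted.
*Ivan₄* c-commands the pronoun within its binding domain → coindexation would violate Principle B.
*Tariq₅*: the pronoun c-commands this R-expression → coindexation would violate Principle C on *Tariq₅*.
*Diego₆*: the pronoun c-commands this R-expression → coindexation would violate Principle C on *Diego₆*.

{1, 2, 3}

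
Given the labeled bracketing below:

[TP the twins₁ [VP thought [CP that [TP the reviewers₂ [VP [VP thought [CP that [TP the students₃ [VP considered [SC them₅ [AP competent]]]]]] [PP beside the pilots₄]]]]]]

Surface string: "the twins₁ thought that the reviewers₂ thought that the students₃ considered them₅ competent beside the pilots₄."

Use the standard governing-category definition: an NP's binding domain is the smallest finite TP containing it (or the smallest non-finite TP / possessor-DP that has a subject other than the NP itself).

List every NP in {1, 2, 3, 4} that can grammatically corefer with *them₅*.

*them* is a pronoun, so Principle B applies: it must be free in its binding domain.
Binding domain of *them₅*: the embedded TP, whose subject is the students₃.
*the twins₁* c-commands the pronoun but from outside its binding domain, and is not c-commanded by it → coindexation permitted.
*the reviewers₂* c-commands the pronoun but from outside its binding domain, and is not c-commanded by it → coindexation permitted.
*the students₃* c-commands the pronoun within its binding domain → coindexation would violate Principle B.
*the pilots₄* and the pronoun do not c-command one another → neither Principle B nor Principle C is at stake; coindexation permitted.

{1, 2, 4}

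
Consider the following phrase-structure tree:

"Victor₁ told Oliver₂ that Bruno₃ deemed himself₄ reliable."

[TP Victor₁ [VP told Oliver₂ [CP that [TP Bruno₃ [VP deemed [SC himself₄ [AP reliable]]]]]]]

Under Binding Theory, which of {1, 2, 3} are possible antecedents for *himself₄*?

*himself* is an anaphor, so Principle A applies: it must be bound in its binding domain.
Binding domain of *himself₄*: the embedded TP, whose subject is Bruno₃.
*Victor₁* c-commands the anaphor but is outside its binding domain → cannot satisfy Principle A.
*Oliver₂* c-commands the anaphor but is outside its binding domain → cannot satisfy Principle A.
*Bruno₃* c-commands the anaphor within its binding domain → licit binder.

{3}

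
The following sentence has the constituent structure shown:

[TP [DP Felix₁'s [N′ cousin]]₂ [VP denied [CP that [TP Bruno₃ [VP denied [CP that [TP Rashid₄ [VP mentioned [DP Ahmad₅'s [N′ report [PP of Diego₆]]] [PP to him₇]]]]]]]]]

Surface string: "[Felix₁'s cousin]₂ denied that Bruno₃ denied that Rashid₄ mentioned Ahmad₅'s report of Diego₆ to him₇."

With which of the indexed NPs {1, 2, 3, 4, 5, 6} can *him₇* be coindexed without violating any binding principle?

*him* is a pronoun, so Principle B applies: it must be free in its binding domain.
Binding domain of *him₇*: the embedded TP, whose subject is Rashid₄.
*Felix₁* and the pronoun do not c-command one another → neither Principle B nor Principle C is at stake; coindexation permitted.
*[Felix₁'s cousin]₂* c-commands the pronoun but from outside its binding domain, and is not c-commanded by it → coindexation permitted.
*Bruno₃* c-commands the pronoun but from outside its binding domain, and is not c-commanded by it → coindexation permitted.
*Rashid₄* c-commands the pronoun within its binding domain → coindexation would violate Principle B.
*Ahmad₅* and the pronoun do not c-command one another → neither Principle B nor Principle C is at stake; coindexation permitted.
*Diego₆* and the pronoun do not c-command one another → neither Principle B nor Principle C is at stake; coindexation permitted.

{1, 2, 3, 5, 6}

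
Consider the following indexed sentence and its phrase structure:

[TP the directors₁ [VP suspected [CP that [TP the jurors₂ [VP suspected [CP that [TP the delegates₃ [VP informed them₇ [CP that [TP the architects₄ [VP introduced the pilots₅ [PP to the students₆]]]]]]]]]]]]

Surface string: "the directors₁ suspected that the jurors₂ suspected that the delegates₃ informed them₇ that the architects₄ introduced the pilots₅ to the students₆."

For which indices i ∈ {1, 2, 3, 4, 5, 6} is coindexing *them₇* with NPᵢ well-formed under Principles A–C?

{1, 2}

*them* is a pronoun, so Principle B applies: it must be free in its binding domain.
Binding domain of *them₇*: the embedded TP, whose subject is the delegates₃.
*the directors₁* c-commands the pronoun but from outside its binding domain, and is not c-commanded by it → coindexation permitted.
*the jurors₂* c-commands the pronoun but from outside its binding domain, and is not c-commanded by it → coindexation permitted.
*the delegates₃* c-commands the pronoun within its binding domain → coindexation would violate Principle B.
*the architects₄*: the pronoun c-commands this R-expression → coindexation would violate Principle C on *the architects₄*.
*the pilots₅*: the pronoun c-commands this R-expression → coindexation would violate Principle C on *the pilots₅*.
*the students₆*: the pronoun c-commands this R-expression → coindexation would violate Principle C on *the students₆*.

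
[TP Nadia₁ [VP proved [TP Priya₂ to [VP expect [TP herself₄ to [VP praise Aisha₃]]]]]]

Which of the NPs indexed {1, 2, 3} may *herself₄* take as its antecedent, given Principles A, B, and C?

*herself* is an anaphor, so Principle A applies: it must be bound in its binding domain.
Binding domain of *herself₄*: the embedded TP, whose subject is Priya₂.
*Nadia₁* c-commands the anaphor but is outside its binding domain → cannot satisfy Principle A.
*Priya₂* c-commands the anaphor within its binding domain → licit binder.
*Aisha₃* does not c-command the anaphor → cannot bind it.

{2}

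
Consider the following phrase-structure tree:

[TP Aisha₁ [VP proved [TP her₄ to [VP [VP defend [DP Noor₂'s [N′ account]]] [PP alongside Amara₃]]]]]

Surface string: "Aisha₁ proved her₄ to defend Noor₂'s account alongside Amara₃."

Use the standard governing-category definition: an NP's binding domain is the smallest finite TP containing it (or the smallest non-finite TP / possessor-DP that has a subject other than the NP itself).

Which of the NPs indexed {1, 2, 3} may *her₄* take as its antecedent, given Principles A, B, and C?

none

*her* is a pronoun, so Principle B applies: it must be free in its binding domain.
Binding domain of *her₄*: the matrix TP, whose subject is Aisha₁.
*Aisha₁* c-commands the pronoun within its binding domain → coindexation would violate Principle B.
*Noor₂*: the pronoun c-commands this R-expression → coindexation would violate Principle C on *Noor₂*.
*Amara₃*: the pronoun c-commands this R-expression → coindexation would violate Principle C on *Amara₃*.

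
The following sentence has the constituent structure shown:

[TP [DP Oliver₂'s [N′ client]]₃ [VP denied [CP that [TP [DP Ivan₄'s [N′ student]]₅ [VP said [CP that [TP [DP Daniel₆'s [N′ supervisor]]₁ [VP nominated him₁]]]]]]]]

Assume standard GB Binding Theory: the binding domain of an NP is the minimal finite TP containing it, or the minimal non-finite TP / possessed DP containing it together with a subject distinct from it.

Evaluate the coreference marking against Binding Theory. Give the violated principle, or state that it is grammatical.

The two coindexed NPs are *[Daniel₆'s supervisor]₁* and *him₁*.
*him₁* is a pronoun. Its binding domain is the embedded TP, whose subject is [Daniel₆'s supervisor]₁.
*[Daniel₆'s supervisor]₁* c-commands it within that domain and carries the same index.
The pronoun is locally bound → Principle B violation.

Principle B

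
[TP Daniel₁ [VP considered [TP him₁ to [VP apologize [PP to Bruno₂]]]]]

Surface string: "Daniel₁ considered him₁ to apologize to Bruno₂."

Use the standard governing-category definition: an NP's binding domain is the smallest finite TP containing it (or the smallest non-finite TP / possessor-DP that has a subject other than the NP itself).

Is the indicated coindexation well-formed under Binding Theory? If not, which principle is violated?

Principle B

The two coindexed NPs are *Daniel₁* and *him₁*.
*him₁* is a pronoun. Its binding domain is the matrix TP, whose subject is Daniel₁.
*Daniel₁* c-commands it within that domain and carries the same index.
The pronoun is locally bound → Principle B violation.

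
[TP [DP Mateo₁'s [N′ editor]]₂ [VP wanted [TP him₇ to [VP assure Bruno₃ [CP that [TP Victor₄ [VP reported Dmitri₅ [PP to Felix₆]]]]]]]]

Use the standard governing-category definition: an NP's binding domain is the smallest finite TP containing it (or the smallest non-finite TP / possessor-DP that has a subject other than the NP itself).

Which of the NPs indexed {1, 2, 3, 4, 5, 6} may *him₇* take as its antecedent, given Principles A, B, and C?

{1}

*him* is a pronoun, so Principle B applies: it must be free in its binding domain.
Binding domain of *him₇*: the matrix TP, whose subject is [Mateo₁'s editor]₂.
*Mateo₁* and the pronoun do not c-command one another → neither Principle B nor Principle C is at stake; coindexation permitted.
*[Mateo₁'s editor]₂* c-commands the pronoun within its binding domain → coindexation would violate Principle B.
*Bruno₃*: the pronoun c-commands this R-expression → coindexation would violate Principle C on *Bruno₃*.
*Victor₄*: the pronoun c-commands this R-expression → coindexation would violate Principle C on *Victor₄*.
*Dmitri₅*: the pronoun c-commands this R-expression → coindexation would violate Principle C on *Dmitri₅*.
*Felix₆*: the pronoun c-commands this R-expression → coindexation would violate Principle C on *Felix₆*.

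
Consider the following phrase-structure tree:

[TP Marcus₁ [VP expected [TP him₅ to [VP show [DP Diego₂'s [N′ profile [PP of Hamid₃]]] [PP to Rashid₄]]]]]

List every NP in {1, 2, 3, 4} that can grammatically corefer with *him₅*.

none

*him* is a pronoun, so Principle B applies: it must be free in its binding domain.
Binding domain of *him₅*: the matrix TP, whose subject is Marcus₁.
*Marcus₁* c-commands the pronoun within its binding domain → coindexation would violate Principle B.
*Diego₂*: the pronoun c-commands this R-expression → coindexation would violate Principle C on *Diego₂*.
*Hamid₃*: the pronoun c-commands this R-expression → coindexation would violate Principle C on *Hamid₃*.
*Rashid₄*: the pronoun c-commands this R-expression → coindexation would violate Principle C on *Rashid₄*.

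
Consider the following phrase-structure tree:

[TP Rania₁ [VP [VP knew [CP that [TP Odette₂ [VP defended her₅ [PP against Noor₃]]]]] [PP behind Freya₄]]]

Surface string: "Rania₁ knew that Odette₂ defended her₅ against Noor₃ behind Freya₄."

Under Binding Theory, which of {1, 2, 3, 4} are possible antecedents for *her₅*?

*her* is a pronoun, so Principle B applies: it must be free in its binding domain.
Binding domain of *her₅*: the embedded TP, whose subject is Odette₂.
*Rania₁* c-commands the pronoun but from outside its binding domain, and is not c-commanded by it → coindexation permitted.
*Odette₂* c-commands the pronoun within its binding domain → coindexation would violate Principle B.
*Noor₃*: the pronoun c-commands this R-expression → coindexation would violate Principle C on *Noor₃*.
*Freya₄* and the pronoun do not c-command one another → neither Principle B nor Principle C is at stake; coindexation permitted.

{1, 4}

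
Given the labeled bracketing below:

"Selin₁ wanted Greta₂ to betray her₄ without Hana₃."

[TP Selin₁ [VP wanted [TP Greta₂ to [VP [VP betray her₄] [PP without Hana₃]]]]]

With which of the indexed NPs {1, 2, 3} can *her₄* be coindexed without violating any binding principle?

{1, 3}

*her* is a pronoun, so Principle B applies: it must be free in its binding domain.
Binding domain of *her₄*: the embedded TP, whose subject is Greta₂.
*Selin₁* c-commands the pronoun but from outside its binding domain, and is not c-commanded by it → coindexation permitted.
*Greta₂* c-commands the pronoun within its binding domain → coindexation would violate Principle B.
*Hana₃* and the pronoun do not c-command one another → neither Principle B nor Principle C is at stake; coindexation permitted.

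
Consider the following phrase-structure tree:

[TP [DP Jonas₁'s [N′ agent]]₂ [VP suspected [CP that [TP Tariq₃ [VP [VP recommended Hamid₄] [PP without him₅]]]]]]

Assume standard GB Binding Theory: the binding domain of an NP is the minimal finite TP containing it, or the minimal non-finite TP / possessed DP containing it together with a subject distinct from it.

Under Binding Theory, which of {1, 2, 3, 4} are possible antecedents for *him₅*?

{1, 2, 4}

*him* is a pronoun, so Principle B applies: it must be free in its binding domain.
Binding domain of *him₅*: the embedded TP, whose subject is Tariq₃.
*Jonas₁* and the pronoun do not c-command one another → neither Principle B nor Principle C is at stake; coindexation permitted.
*[Jonas₁'s agent]₂* c-commands the pronoun but from outside its binding domain, and is not c-commanded by it → coindexation permitted.
*Tariq₃* c-commands the pronoun within its binding domain → coindexation would violate Principle B.
*Hamid₄* and the pronoun do not c-command one another → neither Principle B nor Principle C is at stake; coindexation permitted.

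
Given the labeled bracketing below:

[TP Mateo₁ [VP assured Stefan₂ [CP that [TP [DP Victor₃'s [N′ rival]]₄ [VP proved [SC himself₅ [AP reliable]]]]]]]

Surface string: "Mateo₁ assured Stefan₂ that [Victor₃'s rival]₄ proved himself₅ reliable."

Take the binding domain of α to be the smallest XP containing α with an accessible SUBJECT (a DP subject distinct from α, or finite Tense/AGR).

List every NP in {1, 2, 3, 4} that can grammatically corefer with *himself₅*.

*himself* is an anaphor, so Principle A applies: it must be bound in its binding domain.
Binding domain of *himself₅*: the embedded TP, whose subject is [Victor₃'s rival]₄.
*Mateo₁* c-commands the anaphor but is outside its binding domain → cannot satisfy Principle A.
*Stefan₂* c-commands the anaphor but is outside its binding domain → cannot satisfy Principle A.
*Victor₃* does not c-command the anaphor → cannot bind it.
*[Victor₃'s rival]₄* c-commands the anaphor within its binding domain → licit binder.

{4}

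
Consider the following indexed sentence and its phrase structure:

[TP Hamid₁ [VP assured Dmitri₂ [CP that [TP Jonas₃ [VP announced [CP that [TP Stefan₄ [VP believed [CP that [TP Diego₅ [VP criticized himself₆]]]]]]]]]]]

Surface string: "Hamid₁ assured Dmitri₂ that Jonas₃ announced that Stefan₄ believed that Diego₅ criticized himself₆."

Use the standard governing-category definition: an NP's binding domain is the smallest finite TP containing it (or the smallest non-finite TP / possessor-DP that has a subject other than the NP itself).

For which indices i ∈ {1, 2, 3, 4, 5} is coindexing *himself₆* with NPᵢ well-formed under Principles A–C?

{5}

*himself* is an anaphor, so Principle A applies: it must be bound in its binding domain.
Binding domain of *himself₆*: the embedded TP, whose subject is Diego₅.
*Hamid₁* c-commands the anaphor but is outside its binding domain → cannot satisfy Principle A.
*Dmitri₂* c-commands the anaphor but is outside its binding domain → cannot satisfy Principle A.
*Jonas₃* c-commands the anaphor but is outside its binding domain → cannot satisfy Principle A.
*Stefan₄* c-commands the anaphor but is outside its binding domain → cannot satisfy Principle A.
*Diego₅* c-commands the anaphor within its binding domain → licit binder.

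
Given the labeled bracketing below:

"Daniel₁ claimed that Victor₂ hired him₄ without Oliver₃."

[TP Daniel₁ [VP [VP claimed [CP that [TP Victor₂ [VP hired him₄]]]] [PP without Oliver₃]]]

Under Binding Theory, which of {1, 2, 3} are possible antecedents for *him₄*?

{1, 3}

*him* is a pronoun, so Principle B applies: it must be free in its binding domain.
Binding domain of *him₄*: the embedded TP, whose subject is Victor₂.
*Daniel₁* c-commands the pronoun but from outside its binding domain, and is not c-commanded by it → coindexation permitted.
*Victor₂* c-commands the pronoun within its binding domain → coindexation would violate Principle B.
*Oliver₃* and the pronoun do not c-command one another → neither Principle B nor Principle C is at stake; coindexation permitted.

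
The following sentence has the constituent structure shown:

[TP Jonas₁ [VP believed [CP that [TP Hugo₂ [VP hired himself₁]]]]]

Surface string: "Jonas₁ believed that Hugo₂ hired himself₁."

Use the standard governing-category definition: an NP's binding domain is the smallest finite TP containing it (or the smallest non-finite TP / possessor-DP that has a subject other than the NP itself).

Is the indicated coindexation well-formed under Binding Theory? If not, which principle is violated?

Principle A

The two coindexed NPs are *Jonas₁* and *himself₁*.
*himself₁* is an anaphor. Principle A requires it to be bound within its binding domain — the embedded TP, whose subject is Hugo₂.
Within that domain it is c-commanded by *Hugo₂*, which does not share its index.
*Jonas₁* does c-command the anaphor, but from outside its binding domain.
The anaphor is unbound in its domain → Principle A violation.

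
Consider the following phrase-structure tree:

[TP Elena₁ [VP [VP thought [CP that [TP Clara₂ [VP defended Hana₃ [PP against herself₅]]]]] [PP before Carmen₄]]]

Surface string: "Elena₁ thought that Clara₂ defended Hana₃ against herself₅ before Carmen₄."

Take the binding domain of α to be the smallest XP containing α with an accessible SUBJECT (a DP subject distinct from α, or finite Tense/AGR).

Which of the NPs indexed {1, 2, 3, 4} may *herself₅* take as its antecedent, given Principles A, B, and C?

{2, 3}

*herself* is an anaphor, so Principle A applies: it must be bound in its binding domain.
Binding domain of *herself₅*: the embedded TP, whose subject is Clara₂.
*Elena₁* c-commands the anaphor but is outside its binding domain → cannot satisfy Principle A.
*Clara₂* c-commands the anaphor within its binding domain → licit binder.
*Hana₃* c-commands the anaphor within its binding domain → licit binder.
*Carmen₄* does not c-command the anaphor → cannot bind it.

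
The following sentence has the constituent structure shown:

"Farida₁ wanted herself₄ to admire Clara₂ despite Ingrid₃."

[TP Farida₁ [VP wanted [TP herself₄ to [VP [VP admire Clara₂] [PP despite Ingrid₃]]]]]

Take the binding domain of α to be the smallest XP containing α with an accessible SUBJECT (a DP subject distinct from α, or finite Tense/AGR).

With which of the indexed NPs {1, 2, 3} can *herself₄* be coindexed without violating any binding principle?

{1}

*herself* is an anaphor, so Principle A applies: it must be bound in its binding domain.
Binding domain of *herself₄*: the matrix TP, whose subject is Farida₁.
*Farida₁* c-commands the anaphor within its binding domain → licit binder.
*Clara₂* does not c-command the anaphor → cannot bind it.
*Ingrid₃* does not c-command the anaphor → cannot bind it.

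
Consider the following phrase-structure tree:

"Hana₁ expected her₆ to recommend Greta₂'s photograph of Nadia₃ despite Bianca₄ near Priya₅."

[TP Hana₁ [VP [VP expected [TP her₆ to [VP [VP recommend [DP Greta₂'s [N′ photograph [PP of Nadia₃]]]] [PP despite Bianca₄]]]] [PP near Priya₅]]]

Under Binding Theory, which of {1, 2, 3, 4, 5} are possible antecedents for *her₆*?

{5}

*her* is a pronoun, so Principle B applies: it must be free in its binding domain.
Binding domain of *her₆*: the matrix TP, whose subject is Hana₁.
*Hana₁* c-commands the pronoun within its binding domain → coindexation would violate Principle B.
*Greta₂*: the pronoun c-commands this R-expression → coindexation would violate Principle C on *Greta₂*.
*Nadia₃*: the pronoun c-commands this R-expression → coindexation would violate Principle C on *Nadia₃*.
*Bianca₄*: the pronoun c-commands this R-expression → coindexation would violate Principle C on *Bianca₄*.
*Priya₅* and the pronoun do not c-command one another → neither Principle B nor Principle C is at stake; coindexation permitted.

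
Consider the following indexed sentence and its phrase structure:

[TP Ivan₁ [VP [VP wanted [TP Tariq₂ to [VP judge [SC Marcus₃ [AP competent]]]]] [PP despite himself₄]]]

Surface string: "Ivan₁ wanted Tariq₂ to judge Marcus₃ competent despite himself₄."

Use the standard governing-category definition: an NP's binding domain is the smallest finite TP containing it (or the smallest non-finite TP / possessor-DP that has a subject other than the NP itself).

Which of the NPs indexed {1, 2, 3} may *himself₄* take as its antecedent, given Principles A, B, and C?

*himself* is an anaphor, so Principle A applies: it must be bound in its binding domain.
Binding domain of *himself₄*: the matrix TP, whose subject is Ivan₁.
*Ivan₁* c-commands the anaphor within its binding domain → licit binder.
*Tariq₂* does not c-command the anaphor → cannot bind it.
*Marcus₃* does not c-command the anaphor → cannot bind it.

{1}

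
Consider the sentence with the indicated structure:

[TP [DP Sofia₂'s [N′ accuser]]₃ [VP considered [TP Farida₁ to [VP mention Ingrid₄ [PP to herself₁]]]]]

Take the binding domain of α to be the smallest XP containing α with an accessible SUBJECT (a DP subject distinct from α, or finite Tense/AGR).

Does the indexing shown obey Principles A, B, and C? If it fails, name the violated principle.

grammatical

The two coindexed NPs are *Farida₁* and *herself₁*.
*herself₁* is an anaphor; its binding domain is the embedded TP, whose subject is Farida₁. *Farida₁* c-commands it within that domain and shares its index, so Principle A is satisfied.
*Farida₁* is an R-expression; *herself₁* does not c-command it, and no other NP shares its index, so Principle C is satisfied.
All principles are respected.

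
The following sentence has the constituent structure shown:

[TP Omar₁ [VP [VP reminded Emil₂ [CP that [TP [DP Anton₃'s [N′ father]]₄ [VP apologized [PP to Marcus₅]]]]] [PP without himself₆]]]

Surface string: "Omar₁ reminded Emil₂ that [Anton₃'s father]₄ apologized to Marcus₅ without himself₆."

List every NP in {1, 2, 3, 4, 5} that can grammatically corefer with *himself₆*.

*himself* is an anaphor, so Principle A applies: it must be bound in its binding domain.
Binding domain of *himself₆*: the matrix TP, whose subject is Omar₁.
*Omar₁* c-commands the anaphor within its binding domain → licit binder.
*Emil₂* does not c-command the anaphor → cannot bind it.
*Anton₃* does not c-command the anaphor → cannot bind it.
*[Anton₃'s father]₄* does not c-command the anaphor → cannot bind it.
*Marcus₅* does not c-command the anaphor → cannot bind it.

{1}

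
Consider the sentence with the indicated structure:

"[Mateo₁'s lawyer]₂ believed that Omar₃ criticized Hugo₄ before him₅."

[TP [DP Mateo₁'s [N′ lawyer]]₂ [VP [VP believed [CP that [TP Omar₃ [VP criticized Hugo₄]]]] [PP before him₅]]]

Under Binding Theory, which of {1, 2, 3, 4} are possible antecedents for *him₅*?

{1, 3, 4}

*him* is a pronoun, so Principle B applies: it must be free in its binding domain.
Binding domain of *him₅*: the matrix TP, whose subject is [Mateo₁'s lawyer]₂.
*Mateo₁* and the pronoun do not c-command one another → neither Principle B nor Principle C is at stake; coindexation permitted.
*[Mateo₁'s lawyer]₂* c-commands the pronoun within its binding domain → coindexation would violate Principle B.
*Omar₃* and the pronoun do not c-command one another → neither Principle B nor Principle C is at stake; coindexation permitted.
*Hugo₄* and the pronoun do not c-command one another → neither Principle B nor Principle C is at stake; coindexation permitted.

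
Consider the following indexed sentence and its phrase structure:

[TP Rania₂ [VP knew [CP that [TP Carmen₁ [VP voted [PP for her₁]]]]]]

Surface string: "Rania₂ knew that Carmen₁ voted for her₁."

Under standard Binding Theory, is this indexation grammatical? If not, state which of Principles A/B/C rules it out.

Principle B

The two coindexed NPs are *Carmen₁* and *her₁*.
*her₁* is a pronoun. Its binding domain is the embedded TP, whose subject is Carmen₁.
*Carmen₁* c-commands it within that domain and carries the same index.
The pronoun is locally bound → Principle B violation.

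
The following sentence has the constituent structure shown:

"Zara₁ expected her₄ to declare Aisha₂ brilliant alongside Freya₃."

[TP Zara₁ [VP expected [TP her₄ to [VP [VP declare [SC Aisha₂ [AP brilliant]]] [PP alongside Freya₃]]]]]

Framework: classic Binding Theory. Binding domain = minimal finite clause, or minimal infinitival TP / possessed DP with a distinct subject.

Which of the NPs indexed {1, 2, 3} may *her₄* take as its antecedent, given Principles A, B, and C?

*her* is a pronoun, so Principle B applies: it must be free in its binding domain.
Binding domain of *her₄*: the matrix TP, whose subject is Zara₁.
*Zara₁* c-commands the pronoun within its binding domain → coindexation would violate Principle B.
*Aisha₂*: the pronoun c-commands this R-expression → coindexation would violate Principle C on *Aisha₂*.
*Freya₃*: the pronoun c-commands this R-expression → coindexation would violate Principle C on *Freya₃*.

none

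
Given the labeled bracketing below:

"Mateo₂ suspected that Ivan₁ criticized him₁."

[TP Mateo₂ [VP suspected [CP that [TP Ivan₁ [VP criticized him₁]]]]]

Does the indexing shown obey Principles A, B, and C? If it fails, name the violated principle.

Principle B

The two coindexed NPs are *Ivan₁* and *him₁*.
*him₁* is a pronoun. Its binding domain is the embedded TP, whose subject is Ivan₁.
*Ivan₁* c-commands it within that domain and carries the same index.
The pronoun is locally bound → Principle B violation.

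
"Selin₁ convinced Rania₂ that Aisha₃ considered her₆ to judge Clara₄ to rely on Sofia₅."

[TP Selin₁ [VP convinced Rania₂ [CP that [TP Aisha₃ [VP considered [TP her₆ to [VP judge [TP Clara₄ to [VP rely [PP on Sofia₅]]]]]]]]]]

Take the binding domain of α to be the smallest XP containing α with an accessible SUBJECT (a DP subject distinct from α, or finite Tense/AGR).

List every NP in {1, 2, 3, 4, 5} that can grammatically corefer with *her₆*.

{1, 2}

*her* is a pronoun, so Principle B applies: it must be free in its binding domain.
Binding domain of *her₆*: the embedded TP, whose subject is Aisha₃.
*Selin₁* c-commands the pronoun but from outside its binding domain, and is not c-commanded by it → coindexation permitted.
*Rania₂* c-commands the pronoun but from outside its binding domain, and is not c-commanded by it → coindexation permitted.
*Aisha₃* c-commands the pronoun within its binding domain → coindexation would violate Principle B.
*Clara₄*: the pronoun c-commands this R-expression → coindexation would violate Principle C on *Clara₄*.
*Sofia₅*: the pronoun c-commands this R-expression → coindexation would violate Principle C on *Sofia₅*.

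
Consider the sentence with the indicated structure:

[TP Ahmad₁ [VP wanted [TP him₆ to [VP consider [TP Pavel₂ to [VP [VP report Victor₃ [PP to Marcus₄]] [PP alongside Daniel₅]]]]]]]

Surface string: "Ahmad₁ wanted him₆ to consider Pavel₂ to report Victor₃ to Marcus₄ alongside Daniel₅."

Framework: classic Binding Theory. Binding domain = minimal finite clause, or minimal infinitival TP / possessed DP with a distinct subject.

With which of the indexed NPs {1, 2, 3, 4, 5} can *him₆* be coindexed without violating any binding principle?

none

*him* is a pronoun, so Principle B applies: it must be free in its binding domain.
Binding domain of *him₆*: the matrix TP, whose subject is Ahmad₁.
*Ahmad₁* c-commands the pronoun within its binding domain → coindexation would violate Principle B.
*Pavel₂*: the pronoun c-commands this R-expression → coindexation would violate Principle C on *Pavel₂*.
*Victor₃*: the pronoun c-commands this R-expression → coindexation would violate Principle C on *Victor₃*.
*Marcus₄*: the pronoun c-commands this R-expression → coindexation would violate Principle C on *Marcus₄*.
*Daniel₅*: the pronoun c-commands this R-expression → coindexation would violate Principle C on *Daniel₅*.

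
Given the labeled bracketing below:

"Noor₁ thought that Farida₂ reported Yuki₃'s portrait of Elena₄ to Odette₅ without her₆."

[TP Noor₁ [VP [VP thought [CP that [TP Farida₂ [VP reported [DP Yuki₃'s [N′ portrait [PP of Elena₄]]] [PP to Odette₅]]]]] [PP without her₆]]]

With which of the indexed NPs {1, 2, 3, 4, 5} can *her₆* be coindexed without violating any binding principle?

*her* is a pronoun, so Principle B applies: it must be free in its binding domain.
Binding domain of *her₆*: the matrix TP, whose subject is Noor₁.
*Noor₁* c-commands the pronoun within its binding domain → coindexation would violate Principle B.
*Farida₂* and the pronoun do not c-command one another → neither Principle B nor Principle C is at stake; coindexation permitted.
*Yuki₃* and the pronoun do not c-command one another → neither Principle B nor Principle C is at stake; coindexation permitted.
*Elena₄* and the pronoun do not c-command one another → neither Principle B nor Principle C is at stake; coindexation permitted.
*Odette₅* and the pronoun do not c-command one another → neither Principle B nor Principle C is at stake; coindexation permitted.

{2, 3, 4, 5}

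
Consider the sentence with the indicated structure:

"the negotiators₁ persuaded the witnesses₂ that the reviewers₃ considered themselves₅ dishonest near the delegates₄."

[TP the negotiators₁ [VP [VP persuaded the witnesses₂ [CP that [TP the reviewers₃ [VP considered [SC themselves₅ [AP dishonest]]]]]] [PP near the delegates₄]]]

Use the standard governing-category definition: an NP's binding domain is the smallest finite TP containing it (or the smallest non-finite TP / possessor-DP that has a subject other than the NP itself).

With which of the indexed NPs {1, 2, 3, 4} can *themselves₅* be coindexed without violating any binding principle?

{3}

*themselves* is an anaphor, so Principle A applies: it must be bound in its binding domain.
Binding domain of *themselves₅*: the embedded TP, whose subject is the reviewers₃.
*the negotiators₁* c-commands the anaphor but is outside its binding domain → cannot satisfy Principle A.
*the witnesses₂* c-commands the anaphor but is outside its binding domain → cannot satisfy Principle A.
*the reviewers₃* c-commands the anaphor within its binding domain → licit binder.
*the delegates₄* does not c-command the anaphor → cannot bind it.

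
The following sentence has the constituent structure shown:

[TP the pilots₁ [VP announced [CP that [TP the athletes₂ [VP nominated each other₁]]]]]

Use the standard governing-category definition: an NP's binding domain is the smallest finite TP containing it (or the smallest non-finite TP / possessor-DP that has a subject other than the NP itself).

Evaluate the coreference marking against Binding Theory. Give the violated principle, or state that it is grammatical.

Principle A

The two coindexed NPs are *the pilots₁* and *each other₁*.
*each other₁* is an anaphor. Principle A requires it to be bound within its binding domain — the embedded TP, whose subject is the athletes₂.
Within that domain it is c-commanded by *the athletes₂*, which does not share its index.
*the pilots₁* does c-command the anaphor, but from outside its binding domain.
The anaphor is unbound in its domain → Principle A violation.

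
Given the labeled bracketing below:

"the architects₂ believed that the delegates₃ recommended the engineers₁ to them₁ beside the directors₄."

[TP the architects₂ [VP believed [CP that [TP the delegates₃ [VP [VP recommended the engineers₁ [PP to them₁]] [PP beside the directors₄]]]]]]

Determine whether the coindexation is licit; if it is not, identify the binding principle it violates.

Principle B

The two coindexed NPs are *the engineers₁* and *them₁*.
*them₁* is a pronoun. Its binding domain is the embedded TP, whose subject is the delegates₃.
*the engineers₁* c-commands it within that domain and carries the same index.
The pronoun is locally bound → Principle B violation.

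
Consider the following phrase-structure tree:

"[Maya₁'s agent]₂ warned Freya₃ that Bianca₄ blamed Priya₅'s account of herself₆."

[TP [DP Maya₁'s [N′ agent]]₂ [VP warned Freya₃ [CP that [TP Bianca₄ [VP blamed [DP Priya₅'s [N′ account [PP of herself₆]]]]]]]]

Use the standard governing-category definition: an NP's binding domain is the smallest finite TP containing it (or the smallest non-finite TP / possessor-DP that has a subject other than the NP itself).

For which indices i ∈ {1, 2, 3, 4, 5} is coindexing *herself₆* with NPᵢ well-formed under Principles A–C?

{5}

*herself* is an anaphor, so Principle A applies: it must be bound in its binding domain.
Binding domain of *herself₆*: the possessed DP, whose subject is Priya₅.
*Maya₁* does not c-command the anaphor → cannot bind it.
*[Maya₁'s agent]₂* c-commands the anaphor but is outside its binding domain → cannot satisfy Principle A.
*Freya₃* c-commands the anaphor but is outside its binding domain → cannot satisfy Principle A.
*Bianca₄* c-commands the anaphor but is outside its binding domain → cannot satisfy Principle A.
*Priya₅* c-commands the anaphor within its binding domain → licit binder.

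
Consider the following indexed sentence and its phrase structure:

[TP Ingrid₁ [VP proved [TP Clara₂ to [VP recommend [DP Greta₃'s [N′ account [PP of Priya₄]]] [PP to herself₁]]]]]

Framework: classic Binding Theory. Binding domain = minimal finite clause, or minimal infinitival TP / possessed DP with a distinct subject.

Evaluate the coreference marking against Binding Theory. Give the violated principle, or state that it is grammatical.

Principle A

The two coindexed NPs are *Ingrid₁* and *herself₁*.
*herself₁* is an anaphor. Principle A requires it to be bound within its binding domain — the embedded TP, whose subject is Clara₂.
Within that domain it is c-commanded by *Clara₂*, which does not share its index.
*Ingrid₁* does c-command the anaphor, but from outside its binding domain.
The anaphor is unbound in its domain → Principle A violation.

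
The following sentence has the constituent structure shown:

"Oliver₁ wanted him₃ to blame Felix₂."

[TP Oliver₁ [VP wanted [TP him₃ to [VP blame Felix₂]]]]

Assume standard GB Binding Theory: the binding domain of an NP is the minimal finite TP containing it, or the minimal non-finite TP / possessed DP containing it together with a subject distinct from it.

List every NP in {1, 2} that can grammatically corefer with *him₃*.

none

*him* is a pronoun, so Principle B applies: it must be free in its binding domain.
Binding domain of *him₃*: the matrix TP, whose subject is Oliver₁.
*Oliver₁* c-commands the pronoun within its binding domain → coindexation would violate Principle B.
*Felix₂*: the pronoun c-commands this R-expression → coindexation would violate Principle C on *Felix₂*.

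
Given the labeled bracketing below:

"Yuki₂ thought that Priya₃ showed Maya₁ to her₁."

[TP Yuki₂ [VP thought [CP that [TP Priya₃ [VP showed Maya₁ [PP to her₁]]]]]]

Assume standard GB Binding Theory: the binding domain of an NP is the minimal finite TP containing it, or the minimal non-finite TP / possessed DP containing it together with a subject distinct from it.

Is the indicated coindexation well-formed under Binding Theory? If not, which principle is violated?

Principle B

The two coindexed NPs are *Maya₁* and *her₁*.
*her₁* is a pronoun. Its binding domain is the embedded TP, whose subject is Priya₃.
*Maya₁* c-commands it within that domain and carries the same index.
The pronoun is locally bound → Principle B violation.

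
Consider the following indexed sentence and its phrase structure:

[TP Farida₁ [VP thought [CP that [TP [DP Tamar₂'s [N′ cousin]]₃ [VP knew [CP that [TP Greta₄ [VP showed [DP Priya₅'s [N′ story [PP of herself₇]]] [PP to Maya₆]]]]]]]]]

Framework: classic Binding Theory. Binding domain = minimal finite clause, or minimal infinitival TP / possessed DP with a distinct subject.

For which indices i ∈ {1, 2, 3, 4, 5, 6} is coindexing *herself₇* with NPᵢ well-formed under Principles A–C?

{5}

*herself* is an anaphor, so Principle A applies: it must be bound in its binding domain.
Binding domain of *herself₇*: the possessed DP, whose subject is Priya₅.
*Farida₁* c-commands the anaphor but is outside its binding domain → cannot satisfy Principle A.
*Tamar₂* does not c-command the anaphor → cannot bind it.
*[Tamar₂'s cousin]₃* c-commands the anaphor but is outside its binding domain → cannot satisfy Principle A.
*Greta₄* c-commands the anaphor but is outside its binding domain → cannot satisfy Principle A.
*Priya₅* c-commands the anaphor within its binding domain → licit binder.
*Maya₆* does not c-command the anaphor → cannot bind it.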